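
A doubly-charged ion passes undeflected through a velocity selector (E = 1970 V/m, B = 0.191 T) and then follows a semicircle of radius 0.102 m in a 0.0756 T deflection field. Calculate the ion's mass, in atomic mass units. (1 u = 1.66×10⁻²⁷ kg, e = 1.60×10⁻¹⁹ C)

m ≈ 144 u

v = E/B₁ = 1.03×10^4 m/s.
From r = mv/(qB₂), m = qB₂r/v = (2×1.60×10^-19)(0.0756)(0.102) / (1.03×10^4) = 2.39×10^-25 kg.
In atomic mass units: m = 2.39×10^-25 / 1.66×10^-27 = 144 u.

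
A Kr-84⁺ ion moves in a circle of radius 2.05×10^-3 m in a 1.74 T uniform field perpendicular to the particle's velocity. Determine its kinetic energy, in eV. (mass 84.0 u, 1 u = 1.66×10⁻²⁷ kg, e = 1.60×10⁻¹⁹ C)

v = qBr/m = (1×1.60×10^-19)(1.74)(2.05×10^-3) / (1.39×10^-25) = 4090 m/s.
K = ½mv² = 0.5·(1.39×10^-25)·(4090)² = 1.17×10^-18 J = 7.30 eV.

K ≈ 7.30 eV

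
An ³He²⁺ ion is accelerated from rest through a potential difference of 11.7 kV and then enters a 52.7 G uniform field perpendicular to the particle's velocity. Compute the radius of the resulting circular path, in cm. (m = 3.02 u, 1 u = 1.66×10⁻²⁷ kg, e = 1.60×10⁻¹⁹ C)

The kinetic energy gained is K = qV = (2×1.60×10^-19)(1.17×10^4) = 3.74×10^-15 J.
v = √(2K/m) = 1.22×10^6 m/s.
r = mv/(qB) = (5.01×10^-27)(1.22×10^6) / [(2×1.60×10^-19)(5.27×10^-3)] = 3.63 m.

r ≈ 363 cm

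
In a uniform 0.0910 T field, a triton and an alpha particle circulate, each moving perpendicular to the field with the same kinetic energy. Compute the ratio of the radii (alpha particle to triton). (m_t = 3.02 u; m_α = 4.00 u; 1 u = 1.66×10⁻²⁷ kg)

ratio ≈ 0.575

r = √(2mK)/(qB) ⇒ at equal K, r ∝ √m/q.
r_{alpha particle}/r_{triton} = 0.575.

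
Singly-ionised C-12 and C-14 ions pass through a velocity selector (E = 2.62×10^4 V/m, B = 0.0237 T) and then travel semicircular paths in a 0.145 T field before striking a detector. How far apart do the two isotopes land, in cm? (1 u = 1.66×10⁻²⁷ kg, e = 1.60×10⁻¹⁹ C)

Δd ≈ 31.6 cm

Both emerge at v = E/B₁ = 1.11×10^6 m/s.
r = mv/(qB₂), so r₁ = 0.9492 m and r₂ = 1.107 m, giving Δr = 0.158 m.
After a semicircle each ion lands a diameter 2r from the entry slit, so the separation is 2Δr = 0.316 m.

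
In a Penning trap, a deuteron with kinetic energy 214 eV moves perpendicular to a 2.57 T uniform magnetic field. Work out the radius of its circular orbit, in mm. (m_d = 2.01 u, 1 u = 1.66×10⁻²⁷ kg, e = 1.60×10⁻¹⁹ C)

r ≈ 1.16 mm

Convert the energy: K = 214 eV = 3.42×10^-17 J.
v = √(2K/m) = √(2·3.42×10^-17/3.34×10^-27) = 1.43×10^5 m/s.
r = mv/(qB) = (3.34×10^-27)(1.43×10^5) / [(1×1.60×10^-19)(2.57)] = 1.16×10^-3 m.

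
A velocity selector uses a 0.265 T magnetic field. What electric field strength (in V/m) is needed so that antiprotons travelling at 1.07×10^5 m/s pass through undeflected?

qE = qvB ⇒ E = vB = (1.07×10^5)(0.265) = 2.84×10^4 V/m.

E ≈ 2.84×10^4 V/m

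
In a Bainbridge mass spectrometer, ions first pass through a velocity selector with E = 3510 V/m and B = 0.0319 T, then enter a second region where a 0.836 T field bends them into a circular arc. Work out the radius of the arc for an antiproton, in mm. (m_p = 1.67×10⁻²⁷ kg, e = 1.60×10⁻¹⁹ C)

r ≈ 1.37 mm

The selector passes v = E/B = 3510/0.0319 = 1.10×10^5 m/s.
In the deflection region, r = mv/(qB₂) = (1.67×10^-27)(1.10×10^5) / [(1×1.60×10^-19)(0.836)] = 1.37×10^-3 m.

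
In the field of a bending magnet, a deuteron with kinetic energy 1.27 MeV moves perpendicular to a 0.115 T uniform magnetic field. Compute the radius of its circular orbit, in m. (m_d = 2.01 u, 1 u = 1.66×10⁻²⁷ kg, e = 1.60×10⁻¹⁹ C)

Convert the energy: K = 1.27 MeV = 2.03×10^-13 J.
v = √(2K/m) = √(2·2.03×10^-13/3.34×10^-27) = 1.10×10^7 m/s.
r = mv/(qB) = (3.34×10^-27)(1.10×10^7) / [(1×1.60×10^-19)(0.115)] = 2.00 m.

r ≈ 2.00 m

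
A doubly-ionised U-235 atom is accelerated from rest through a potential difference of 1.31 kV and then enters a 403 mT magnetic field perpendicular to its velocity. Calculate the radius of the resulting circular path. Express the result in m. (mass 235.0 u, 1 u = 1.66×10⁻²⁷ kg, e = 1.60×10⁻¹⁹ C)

The kinetic energy gained is K = qV = (2×1.60×10^-19)(1310) = 4.19×10^-16 J.
v = √(2K/m) = 4.64×10^4 m/s.
r = mv/(qB) = (3.90×10^-25)(4.64×10^4) / [(2×1.60×10^-19)(0.403)] = 0.140 m.

r ≈ 0.140 m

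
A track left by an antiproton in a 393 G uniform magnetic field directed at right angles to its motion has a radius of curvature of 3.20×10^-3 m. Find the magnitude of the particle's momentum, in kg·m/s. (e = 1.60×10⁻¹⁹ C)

p ≈ 2.01×10^-23 kg·m/s

Since qvB = mv²/r, the momentum p = mv = qBr.
p = (1×1.60×10^-19)(0.0393)(3.20×10^-3) = 2.01×10^-23 kg·m/s.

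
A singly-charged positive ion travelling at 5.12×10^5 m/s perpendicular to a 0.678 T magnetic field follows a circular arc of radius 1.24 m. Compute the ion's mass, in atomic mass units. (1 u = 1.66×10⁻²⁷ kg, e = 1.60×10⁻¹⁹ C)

m ≈ 158 u

qvB = mv²/r ⇒ m = qBr/v.
m = (1×1.60×10^-19)(0.678)(1.24) / (5.12×10^5) = 2.63×10^-25 kg = 158 u.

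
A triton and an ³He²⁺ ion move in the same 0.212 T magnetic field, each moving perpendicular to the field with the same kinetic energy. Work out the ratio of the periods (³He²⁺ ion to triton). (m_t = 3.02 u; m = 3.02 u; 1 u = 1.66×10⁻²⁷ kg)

T = 2πm/(qB) is independent of speed, so T₂/T₁ = (m₂/q₂)/(m₁/q₁).
T_{³He²⁺ ion}/T_{triton} = (5.01×10^-27/2e) / (5.01×10^-27/1e) = 0.500.

ratio ≈ 0.500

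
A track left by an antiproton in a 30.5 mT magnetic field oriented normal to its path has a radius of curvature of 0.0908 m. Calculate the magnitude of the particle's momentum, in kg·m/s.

Since qvB = mv²/r, the momentum p = mv = qBr.
p = (1×1.60×10^-19)(0.0305)(0.0908) = 4.43×10^-22 kg·m/s.

p ≈ 4.43×10^-22 kg·m/s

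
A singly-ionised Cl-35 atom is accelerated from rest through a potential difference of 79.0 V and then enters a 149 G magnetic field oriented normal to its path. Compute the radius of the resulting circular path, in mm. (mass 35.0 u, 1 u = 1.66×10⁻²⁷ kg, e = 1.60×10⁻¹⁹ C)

The kinetic energy gained is K = qV = (1×1.60×10^-19)(79.0) = 1.26×10^-17 J.
v = √(2K/m) = 2.09×10^4 m/s.
r = mv/(qB) = (5.81×10^-26)(2.09×10^4) / [(1×1.60×10^-19)(0.0149)] = 0.508 m.

r ≈ 508 mm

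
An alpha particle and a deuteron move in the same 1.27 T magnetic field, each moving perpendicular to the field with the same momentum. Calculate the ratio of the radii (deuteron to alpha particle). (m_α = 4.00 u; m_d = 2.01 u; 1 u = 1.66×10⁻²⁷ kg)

ratio ≈ 2.00

r = p/(qB) ⇒ at equal p, r ∝ 1/q.
r_{deuteron}/r_{alpha particle} = 2.00.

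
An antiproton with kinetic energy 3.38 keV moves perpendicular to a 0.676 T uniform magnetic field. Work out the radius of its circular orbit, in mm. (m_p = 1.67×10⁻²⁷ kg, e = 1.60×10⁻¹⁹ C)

Convert the energy: K = 3.38 keV = 5.41×10^-16 J.
v = √(2K/m) = √(2·5.41×10^-16/1.67×10^-27) = 8.05×10^5 m/s.
r = mv/(qB) = (1.67×10^-27)(8.05×10^5) / [(1×1.60×10^-19)(0.676)] = 0.0124 m.

r ≈ 12.4 mm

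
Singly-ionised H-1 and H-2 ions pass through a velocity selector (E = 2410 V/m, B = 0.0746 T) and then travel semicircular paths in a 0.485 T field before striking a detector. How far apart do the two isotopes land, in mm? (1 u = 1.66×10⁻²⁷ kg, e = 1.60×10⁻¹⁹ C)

Both emerge at v = E/B₁ = 3.23×10^4 m/s.
r = mv/(qB₂), so r₁ = 6.911×10^-4 m and r₂ = 1.382×10^-3 m, giving Δr = 6.91×10^-4 m.
After a semicircle each ion lands a diameter 2r from the entry slit, so the separation is 2Δr = 1.38×10^-3 m.

Δd ≈ 1.38 mm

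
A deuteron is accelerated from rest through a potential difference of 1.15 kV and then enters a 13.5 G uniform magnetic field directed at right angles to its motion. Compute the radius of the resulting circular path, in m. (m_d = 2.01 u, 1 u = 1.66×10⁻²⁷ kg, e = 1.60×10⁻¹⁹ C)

The kinetic energy gained is K = qV = (1×1.60×10^-19)(1150) = 1.84×10^-16 J.
v = √(2K/m) = 3.32×10^5 m/s.
r = mv/(qB) = (3.34×10^-27)(3.32×10^5) / [(1×1.60×10^-19)(1.35×10^-3)] = 5.13 m.

r ≈ 5.13 m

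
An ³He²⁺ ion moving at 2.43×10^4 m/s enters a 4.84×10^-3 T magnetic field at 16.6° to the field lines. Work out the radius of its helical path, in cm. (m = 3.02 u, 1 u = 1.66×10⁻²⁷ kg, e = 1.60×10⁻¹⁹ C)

r ≈ 2.25 cm

Only the perpendicular component v⊥ = v sin16.6° = 6940 m/s is bent by the field.
r = m v⊥ /(qB) = (5.01×10^-27)(6940) / [(2×1.60×10^-19)(4.84×10^-3)] = 0.0225 m.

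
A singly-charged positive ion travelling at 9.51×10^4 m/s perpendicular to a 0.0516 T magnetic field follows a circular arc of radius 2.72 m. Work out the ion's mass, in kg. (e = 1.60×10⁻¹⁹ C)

m ≈ 2.36×10^-25 kg

qvB = mv²/r ⇒ m = qBr/v.
m = (1×1.60×10^-19)(0.0516)(2.72) / (9.51×10^4) = 2.36×10^-25 kg.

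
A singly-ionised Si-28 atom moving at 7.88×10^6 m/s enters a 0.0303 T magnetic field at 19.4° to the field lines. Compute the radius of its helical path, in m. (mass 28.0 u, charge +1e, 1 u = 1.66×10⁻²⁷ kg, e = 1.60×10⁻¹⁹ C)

r ≈ 25.1 m

Only the perpendicular component v⊥ = v sin19.4° = 2.62×10^6 m/s is bent by the field.
r = m v⊥ /(qB) = (4.65×10^-26)(2.62×10^6) / [(1×1.60×10^-19)(0.0303)] = 25.1 m.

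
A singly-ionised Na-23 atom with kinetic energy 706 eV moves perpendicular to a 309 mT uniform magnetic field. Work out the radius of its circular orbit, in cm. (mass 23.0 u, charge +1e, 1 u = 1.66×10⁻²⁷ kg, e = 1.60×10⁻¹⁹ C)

Convert the energy: K = 706 eV = 1.13×10^-16 J.
v = √(2K/m) = √(2·1.13×10^-16/3.82×10^-26) = 7.69×10^4 m/s.
r = mv/(qB) = (3.82×10^-26)(7.69×10^4) / [(1×1.60×10^-19)(0.309)] = 0.0594 m.

r ≈ 5.94 cm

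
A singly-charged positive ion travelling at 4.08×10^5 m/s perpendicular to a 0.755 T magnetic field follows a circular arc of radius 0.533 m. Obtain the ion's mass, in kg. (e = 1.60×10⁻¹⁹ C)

qvB = mv²/r ⇒ m = qBr/v.
m = (1×1.60×10^-19)(0.755)(0.533) / (4.08×10^5) = 1.58×10^-25 kg.

m ≈ 1.58×10^-25 kg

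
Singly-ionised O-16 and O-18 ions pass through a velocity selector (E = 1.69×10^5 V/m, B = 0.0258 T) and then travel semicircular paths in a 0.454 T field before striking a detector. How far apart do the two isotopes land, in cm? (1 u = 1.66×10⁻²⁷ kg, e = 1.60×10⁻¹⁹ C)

Δd ≈ 59.9 cm

Both emerge at v = E/B₁ = 6.55×10^6 m/s.
r = mv/(qB₂), so r₁ = 2.395 m and r₂ = 2.694 m, giving Δr = 0.299 m.
After a semicircle each ion lands a diameter 2r from the entry slit, so the separation is 2Δr = 0.599 m.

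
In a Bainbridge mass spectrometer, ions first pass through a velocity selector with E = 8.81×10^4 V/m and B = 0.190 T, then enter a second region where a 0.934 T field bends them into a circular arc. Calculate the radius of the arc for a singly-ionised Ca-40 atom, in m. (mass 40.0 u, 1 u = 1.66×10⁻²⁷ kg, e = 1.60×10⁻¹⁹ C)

The selector passes v = E/B = 8.81×10^4/0.190 = 4.64×10^5 m/s.
In the deflection region, r = mv/(qB₂) = (6.64×10^-26)(4.64×10^5) / [(1×1.60×10^-19)(0.934)] = 0.206 m.

r ≈ 0.206 m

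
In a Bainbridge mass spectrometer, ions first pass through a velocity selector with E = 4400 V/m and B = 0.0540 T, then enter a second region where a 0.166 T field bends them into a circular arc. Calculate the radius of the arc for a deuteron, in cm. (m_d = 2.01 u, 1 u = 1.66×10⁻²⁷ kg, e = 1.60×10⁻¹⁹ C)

The selector passes v = E/B = 4400/0.0540 = 8.15×10^4 m/s.
In the deflection region, r = mv/(qB₂) = (3.34×10^-27)(8.15×10^4) / [(1×1.60×10^-19)(0.166)] = 0.0102 m.

r ≈ 1.02 cm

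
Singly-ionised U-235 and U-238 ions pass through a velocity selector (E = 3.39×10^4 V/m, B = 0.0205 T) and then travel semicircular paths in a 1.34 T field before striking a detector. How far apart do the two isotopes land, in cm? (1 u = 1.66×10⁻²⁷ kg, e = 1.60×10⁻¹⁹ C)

Δd ≈ 7.68 cm

Both emerge at v = E/B₁ = 1.65×10^6 m/s.
r = mv/(qB₂), so r₁ = 3.0088 m and r₂ = 3.0472 m, giving Δr = 0.0384 m.
After a semicircle each ion lands a diameter 2r from the entry slit, so the separation is 2Δr = 0.0768 m.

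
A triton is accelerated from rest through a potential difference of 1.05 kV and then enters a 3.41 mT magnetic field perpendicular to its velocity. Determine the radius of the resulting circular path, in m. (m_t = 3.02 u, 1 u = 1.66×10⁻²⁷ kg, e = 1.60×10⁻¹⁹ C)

The kinetic energy gained is K = qV = (1×1.60×10^-19)(1050) = 1.68×10^-16 J.
v = √(2K/m) = 2.59×10^5 m/s.
r = mv/(qB) = (5.01×10^-27)(2.59×10^5) / [(1×1.60×10^-19)(3.41×10^-3)] = 2.38 m.

r ≈ 2.38 m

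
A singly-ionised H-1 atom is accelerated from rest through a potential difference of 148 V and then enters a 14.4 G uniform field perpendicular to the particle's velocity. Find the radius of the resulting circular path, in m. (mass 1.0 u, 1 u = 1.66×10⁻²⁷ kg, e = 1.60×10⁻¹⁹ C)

r ≈ 1.22 m

The kinetic energy gained is K = qV = (1×1.60×10^-19)(148) = 2.37×10^-17 J.
v = √(2K/m) = 1.69×10^5 m/s.
r = mv/(qB) = (1.66×10^-27)(1.69×10^5) / [(1×1.60×10^-19)(1.44×10^-3)] = 1.22 m.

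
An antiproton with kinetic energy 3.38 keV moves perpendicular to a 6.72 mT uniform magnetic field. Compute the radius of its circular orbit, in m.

r ≈ 1.25 m

Convert the energy: K = 3.38 keV = 5.41×10^-16 J.
v = √(2K/m) = √(2·5.41×10^-16/1.67×10^-27) = 8.05×10^5 m/s.
r = mv/(qB) = (1.67×10^-27)(8.05×10^5) / [(1×1.60×10^-19)(6.72×10^-3)] = 1.25 m.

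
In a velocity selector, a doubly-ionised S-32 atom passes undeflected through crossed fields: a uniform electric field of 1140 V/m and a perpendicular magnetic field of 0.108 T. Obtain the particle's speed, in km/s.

v ≈ 10.6 km/s

For zero net force, qE = qvB, so v = E/B.
v = (1140) / (0.108) = 1.06×10^4 m/s.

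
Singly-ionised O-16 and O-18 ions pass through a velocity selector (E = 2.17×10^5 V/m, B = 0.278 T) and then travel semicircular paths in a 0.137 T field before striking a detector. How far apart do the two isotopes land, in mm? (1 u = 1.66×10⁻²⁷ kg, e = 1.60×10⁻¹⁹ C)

Both emerge at v = E/B₁ = 7.81×10^5 m/s.
r = mv/(qB₂), so r₁ = 0.9458 m and r₂ = 1.064 m, giving Δr = 0.118 m.
After a semicircle each ion lands a diameter 2r from the entry slit, so the separation is 2Δr = 0.236 m.

Δd ≈ 236 mm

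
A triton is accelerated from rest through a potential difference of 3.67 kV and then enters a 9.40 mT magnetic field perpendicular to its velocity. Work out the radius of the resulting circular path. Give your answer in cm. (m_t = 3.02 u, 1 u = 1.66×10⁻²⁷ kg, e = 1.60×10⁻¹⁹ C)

The kinetic energy gained is K = qV = (1×1.60×10^-19)(3670) = 5.87×10^-16 J.
v = √(2K/m) = 4.84×10^5 m/s.
r = mv/(qB) = (5.01×10^-27)(4.84×10^5) / [(1×1.60×10^-19)(9.40×10^-3)] = 1.61 m.

r ≈ 161 cm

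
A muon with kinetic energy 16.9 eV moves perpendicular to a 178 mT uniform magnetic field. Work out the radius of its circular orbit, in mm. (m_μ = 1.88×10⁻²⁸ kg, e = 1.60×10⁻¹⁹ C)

Convert the energy: K = 16.9 eV = 2.70×10^-18 J.
v = √(2K/m) = √(2·2.70×10^-18/1.88×10^-28) = 1.70×10^5 m/s.
r = mv/(qB) = (1.88×10^-28)(1.70×10^5) / [(1×1.60×10^-19)(0.178)] = 1.12×10^-3 m.

r ≈ 1.12 mm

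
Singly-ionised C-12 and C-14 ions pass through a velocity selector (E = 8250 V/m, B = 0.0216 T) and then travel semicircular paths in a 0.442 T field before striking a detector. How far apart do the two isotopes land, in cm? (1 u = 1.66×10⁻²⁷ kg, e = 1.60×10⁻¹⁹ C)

Both emerge at v = E/B₁ = 3.82×10^5 m/s.
r = mv/(qB₂), so r₁ = 0.1076 m and r₂ = 0.1255 m, giving Δr = 0.0179 m.
After a semicircle each ion lands a diameter 2r from the entry slit, so the separation is 2Δr = 0.0359 m.

Δd ≈ 3.59 cm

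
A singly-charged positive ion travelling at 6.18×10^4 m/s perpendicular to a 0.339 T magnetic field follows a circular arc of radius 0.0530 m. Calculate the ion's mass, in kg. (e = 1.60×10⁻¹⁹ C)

qvB = mv²/r ⇒ m = qBr/v.
m = (1×1.60×10^-19)(0.339)(0.0530) / (6.18×10^4) = 4.65×10^-26 kg.

m ≈ 4.65×10^-26 kg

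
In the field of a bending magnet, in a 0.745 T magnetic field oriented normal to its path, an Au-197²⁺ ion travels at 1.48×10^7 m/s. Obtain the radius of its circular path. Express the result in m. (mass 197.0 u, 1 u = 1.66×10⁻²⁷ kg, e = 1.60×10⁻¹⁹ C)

r ≈ 20.3 m

The magnetic force provides the centripetal force: qvB = mv²/r, so r = mv/(qB).
r = (3.27×10^-25 kg)(1.48×10^7 m/s) / [(2×1.60×10^-19 C)(0.745 T)] = 20.3 m.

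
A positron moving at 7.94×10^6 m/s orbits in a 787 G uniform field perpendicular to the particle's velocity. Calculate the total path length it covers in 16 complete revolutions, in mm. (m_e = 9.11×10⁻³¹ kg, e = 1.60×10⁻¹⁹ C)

L ≈ 57.7 mm

r = mv/(qB) = 5.74×10^-4 m, so one revolution covers 2πr = 3.61×10^-3 m.
In 16 revolutions: L = 16·2πr = 0.0577 m.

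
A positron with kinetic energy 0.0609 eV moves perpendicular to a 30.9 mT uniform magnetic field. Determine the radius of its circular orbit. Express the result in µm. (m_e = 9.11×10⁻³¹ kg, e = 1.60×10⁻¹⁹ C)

r ≈ 27.0 µm

Convert the energy: K = 0.0609 eV = 9.74×10^-21 J.
v = √(2K/m) = √(2·9.74×10^-21/9.11×10^-31) = 1.46×10^5 m/s.
r = mv/(qB) = (9.11×10^-31)(1.46×10^5) / [(1×1.60×10^-19)(0.0309)] = 2.70×10^-5 m.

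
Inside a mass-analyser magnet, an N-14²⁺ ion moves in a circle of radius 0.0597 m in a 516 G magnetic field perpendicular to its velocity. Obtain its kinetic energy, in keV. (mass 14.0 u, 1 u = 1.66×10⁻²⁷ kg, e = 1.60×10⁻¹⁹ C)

K ≈ 0.131 keV

v = qBr/m = (2×1.60×10^-19)(0.0516)(0.0597) / (2.32×10^-26) = 4.24×10^4 m/s.
K = ½mv² = 0.5·(2.32×10^-26)·(4.24×10^4)² = 2.09×10^-17 J = 0.131 keV.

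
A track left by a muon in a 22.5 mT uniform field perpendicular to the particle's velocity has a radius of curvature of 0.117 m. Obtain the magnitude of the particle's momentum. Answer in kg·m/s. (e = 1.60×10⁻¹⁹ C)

p ≈ 4.21×10^-22 kg·m/s

Since qvB = mv²/r, the momentum p = mv = qBr.
p = (1×1.60×10^-19)(0.0225)(0.117) = 4.21×10^-22 kg·m/s.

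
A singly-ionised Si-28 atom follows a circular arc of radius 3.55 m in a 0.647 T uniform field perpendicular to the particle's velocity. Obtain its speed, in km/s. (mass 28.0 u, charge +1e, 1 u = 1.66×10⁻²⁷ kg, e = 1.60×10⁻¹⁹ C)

v ≈ 7910 km/s

From qvB = mv²/r, v = qBr/m.
v = (1×1.60×10^-19)(0.647)(3.55) / (4.65×10^-26) = 7.91×10^6 m/s.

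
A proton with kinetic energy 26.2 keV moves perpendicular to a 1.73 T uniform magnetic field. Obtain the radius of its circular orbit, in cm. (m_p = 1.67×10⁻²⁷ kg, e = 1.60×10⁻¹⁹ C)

r ≈ 1.35 cm

Convert the energy: K = 26.2 keV = 4.19×10^-15 J.
v = √(2K/m) = √(2·4.19×10^-15/1.67×10^-27) = 2.24×10^6 m/s.
r = mv/(qB) = (1.67×10^-27)(2.24×10^6) / [(1×1.60×10^-19)(1.73)] = 0.0135 m.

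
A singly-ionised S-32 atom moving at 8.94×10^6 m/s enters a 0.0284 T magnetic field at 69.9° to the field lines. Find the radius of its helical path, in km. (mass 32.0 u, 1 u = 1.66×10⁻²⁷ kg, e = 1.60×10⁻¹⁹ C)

Only the perpendicular component v⊥ = v sin69.9° = 8.40×10^6 m/s is bent by the field.
r = m v⊥ /(qB) = (5.31×10^-26)(8.40×10^6) / [(1×1.60×10^-19)(0.0284)] = 98.1 m.

r ≈ 0.0981 km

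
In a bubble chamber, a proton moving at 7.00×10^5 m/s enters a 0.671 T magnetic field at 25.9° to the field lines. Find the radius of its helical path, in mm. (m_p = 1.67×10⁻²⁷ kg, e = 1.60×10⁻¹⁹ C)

Only the perpendicular component v⊥ = v sin25.9° = 3.06×10^5 m/s is bent by the field.
r = m v⊥ /(qB) = (1.67×10^-27)(3.06×10^5) / [(1×1.60×10^-19)(0.671)] = 4.76×10^-3 m.

r ≈ 4.76 mm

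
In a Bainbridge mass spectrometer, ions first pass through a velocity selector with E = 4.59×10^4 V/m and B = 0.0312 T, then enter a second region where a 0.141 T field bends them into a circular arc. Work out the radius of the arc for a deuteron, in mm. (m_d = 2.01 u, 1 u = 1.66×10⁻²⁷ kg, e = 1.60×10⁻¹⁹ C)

r ≈ 218 mm

The selector passes v = E/B = 4.59×10^4/0.0312 = 1.47×10^6 m/s.
In the deflection region, r = mv/(qB₂) = (3.34×10^-27)(1.47×10^6) / [(1×1.60×10^-19)(0.141)] = 0.218 m.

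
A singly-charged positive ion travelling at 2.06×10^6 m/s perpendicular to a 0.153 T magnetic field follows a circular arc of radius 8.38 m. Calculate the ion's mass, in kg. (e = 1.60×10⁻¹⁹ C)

qvB = mv²/r ⇒ m = qBr/v.
m = (1×1.60×10^-19)(0.153)(8.38) / (2.06×10^6) = 9.96×10^-26 kg.

m ≈ 9.96×10^-26 kg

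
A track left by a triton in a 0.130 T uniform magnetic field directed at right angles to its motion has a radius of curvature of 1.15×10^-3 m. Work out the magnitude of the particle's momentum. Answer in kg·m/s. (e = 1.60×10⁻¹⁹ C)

Since qvB = mv²/r, the momentum p = mv = qBr.
p = (1×1.60×10^-19)(0.130)(1.15×10^-3) = 2.39×10^-23 kg·m/s.

p ≈ 2.39×10^-23 kg·m/s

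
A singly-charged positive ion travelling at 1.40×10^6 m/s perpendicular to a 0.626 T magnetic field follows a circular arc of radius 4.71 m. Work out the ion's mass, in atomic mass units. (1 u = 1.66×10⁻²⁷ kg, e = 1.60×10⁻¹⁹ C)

m ≈ 203 u

qvB = mv²/r ⇒ m = qBr/v.
m = (1×1.60×10^-19)(0.626)(4.71) / (1.40×10^6) = 3.37×10^-25 kg = 203 u.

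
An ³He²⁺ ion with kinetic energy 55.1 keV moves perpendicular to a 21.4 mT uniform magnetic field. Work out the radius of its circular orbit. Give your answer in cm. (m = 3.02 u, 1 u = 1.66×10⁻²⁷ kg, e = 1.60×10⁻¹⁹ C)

r ≈ 137 cm

Convert the energy: K = 55.1 keV = 8.82×10^-15 J.
v = √(2K/m) = √(2·8.82×10^-15/5.01×10^-27) = 1.88×10^6 m/s.
r = mv/(qB) = (5.01×10^-27)(1.88×10^6) / [(2×1.60×10^-19)(0.0214)] = 1.37 m.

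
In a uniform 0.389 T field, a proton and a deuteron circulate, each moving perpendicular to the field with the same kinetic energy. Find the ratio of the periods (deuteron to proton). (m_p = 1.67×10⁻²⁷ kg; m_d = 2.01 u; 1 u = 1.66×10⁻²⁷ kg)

ratio ≈ 2.00

T = 2πm/(qB) is independent of speed, so T₂/T₁ = (m₂/q₂)/(m₁/q₁).
T_{deuteron}/T_{proton} = (3.34×10^-27/1e) / (1.67×10^-27/1e) = 2.00.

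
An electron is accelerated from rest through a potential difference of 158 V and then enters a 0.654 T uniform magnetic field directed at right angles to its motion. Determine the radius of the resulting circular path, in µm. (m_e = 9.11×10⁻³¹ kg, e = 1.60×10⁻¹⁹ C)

r ≈ 64.9 µm

The kinetic energy gained is K = qV = (1×1.60×10^-19)(158) = 2.53×10^-17 J.
v = √(2K/m) = 7.45×10^6 m/s.
r = mv/(qB) = (9.11×10^-31)(7.45×10^6) / [(1×1.60×10^-19)(0.654)] = 6.49×10^-5 m.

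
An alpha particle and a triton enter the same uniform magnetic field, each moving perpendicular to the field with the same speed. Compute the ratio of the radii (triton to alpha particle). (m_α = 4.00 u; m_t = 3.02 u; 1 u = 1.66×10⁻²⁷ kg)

r = mv/(qB) ⇒ at equal v, r ∝ m/q.
r_{triton}/r_{alpha particle} = 1.51.

ratio ≈ 1.51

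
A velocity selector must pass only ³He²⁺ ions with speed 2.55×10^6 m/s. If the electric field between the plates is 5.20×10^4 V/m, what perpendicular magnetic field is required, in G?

qE = qvB ⇒ B = E/v = (5.20×10^4) / (2.55×10^6) = 0.0204 T.

B ≈ 204 G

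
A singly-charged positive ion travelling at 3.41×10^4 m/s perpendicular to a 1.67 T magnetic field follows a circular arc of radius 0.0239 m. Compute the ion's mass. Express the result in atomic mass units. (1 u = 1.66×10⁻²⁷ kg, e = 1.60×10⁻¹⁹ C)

qvB = mv²/r ⇒ m = qBr/v.
m = (1×1.60×10^-19)(1.67)(0.0239) / (3.41×10^4) = 1.87×10^-25 kg = 113 u.

m ≈ 113 u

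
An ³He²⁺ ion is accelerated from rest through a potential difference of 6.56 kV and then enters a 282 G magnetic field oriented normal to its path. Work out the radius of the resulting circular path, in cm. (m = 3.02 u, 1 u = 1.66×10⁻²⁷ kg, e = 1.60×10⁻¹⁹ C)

r ≈ 50.8 cm

The kinetic energy gained is K = qV = (2×1.60×10^-19)(6560) = 2.10×10^-15 J.
v = √(2K/m) = 9.15×10^5 m/s.
r = mv/(qB) = (5.01×10^-27)(9.15×10^5) / [(2×1.60×10^-19)(0.0282)] = 0.508 m.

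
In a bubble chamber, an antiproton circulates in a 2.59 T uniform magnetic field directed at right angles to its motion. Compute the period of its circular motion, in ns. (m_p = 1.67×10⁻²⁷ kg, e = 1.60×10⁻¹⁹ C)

T ≈ 25.3 ns

The cyclotron period is independent of speed: T = 2πm/(qB).
T = 2π(1.67×10^-27) / [(1×1.60×10^-19)(2.59)] = 2.53×10^-8 s.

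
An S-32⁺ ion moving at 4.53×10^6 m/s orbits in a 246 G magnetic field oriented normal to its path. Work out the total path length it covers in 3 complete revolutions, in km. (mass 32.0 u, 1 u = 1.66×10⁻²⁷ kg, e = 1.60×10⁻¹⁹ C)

L ≈ 1.15 km

r = mv/(qB) = 61.1 m, so one revolution covers 2πr = 384 m.
In 3 revolutions: L = 3·2πr = 1150 m.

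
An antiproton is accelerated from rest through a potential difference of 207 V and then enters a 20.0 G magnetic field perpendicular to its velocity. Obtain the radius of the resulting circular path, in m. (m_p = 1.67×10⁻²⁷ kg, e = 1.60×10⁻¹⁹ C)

r ≈ 1.04 m

The kinetic energy gained is K = qV = (1×1.60×10^-19)(207) = 3.31×10^-17 J.
v = √(2K/m) = 1.99×10^5 m/s.
r = mv/(qB) = (1.67×10^-27)(1.99×10^5) / [(1×1.60×10^-19)(2.00×10^-3)] = 1.04 m.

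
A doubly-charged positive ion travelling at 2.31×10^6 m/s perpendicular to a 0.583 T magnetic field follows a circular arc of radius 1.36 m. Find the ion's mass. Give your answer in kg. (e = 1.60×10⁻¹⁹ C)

m ≈ 1.10×10^-25 kg

qvB = mv²/r ⇒ m = qBr/v.
m = (2×1.60×10^-19)(0.583)(1.36) / (2.31×10^6) = 1.10×10^-25 kg.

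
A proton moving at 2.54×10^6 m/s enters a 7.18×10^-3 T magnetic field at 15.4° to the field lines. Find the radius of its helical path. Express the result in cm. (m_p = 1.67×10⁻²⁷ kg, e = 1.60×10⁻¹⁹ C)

r ≈ 98.1 cm

Only the perpendicular component v⊥ = v sin15.4° = 6.75×10^5 m/s is bent by the field.
r = m v⊥ /(qB) = (1.67×10^-27)(6.75×10^5) / [(1×1.60×10^-19)(7.18×10^-3)] = 0.981 m.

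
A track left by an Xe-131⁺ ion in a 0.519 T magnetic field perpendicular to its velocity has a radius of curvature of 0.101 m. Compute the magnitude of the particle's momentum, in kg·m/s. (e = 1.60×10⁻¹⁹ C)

Since qvB = mv²/r, the momentum p = mv = qBr.
p = (1×1.60×10^-19)(0.519)(0.101) = 8.39×10^-21 kg·m/s.

p ≈ 8.39×10^-21 kg·m/s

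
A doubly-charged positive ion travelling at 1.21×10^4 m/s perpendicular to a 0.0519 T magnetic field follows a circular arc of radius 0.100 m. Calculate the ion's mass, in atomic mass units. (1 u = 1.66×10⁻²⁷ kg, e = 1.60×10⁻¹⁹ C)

m ≈ 82.7 u

qvB = mv²/r ⇒ m = qBr/v.
m = (2×1.60×10^-19)(0.0519)(0.100) / (1.21×10^4) = 1.37×10^-25 kg = 82.7 u.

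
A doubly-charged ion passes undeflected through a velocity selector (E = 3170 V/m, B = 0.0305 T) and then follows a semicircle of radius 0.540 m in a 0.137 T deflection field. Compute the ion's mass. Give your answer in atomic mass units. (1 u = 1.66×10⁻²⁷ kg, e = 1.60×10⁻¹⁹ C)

v = E/B₁ = 1.04×10^5 m/s.
From r = mv/(qB₂), m = qB₂r/v = (2×1.60×10^-19)(0.137)(0.540) / (1.04×10^5) = 2.28×10^-25 kg.
In atomic mass units: m = 2.28×10^-25 / 1.66×10^-27 = 137 u.

m ≈ 137 u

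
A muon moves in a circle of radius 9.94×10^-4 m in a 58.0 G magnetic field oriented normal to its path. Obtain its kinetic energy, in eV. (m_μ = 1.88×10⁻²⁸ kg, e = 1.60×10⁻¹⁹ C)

v = qBr/m = (1×1.60×10^-19)(5.80×10^-3)(9.94×10^-4) / (1.88×10^-28) = 4910 m/s.
K = ½mv² = 0.5·(1.88×10^-28)·(4910)² = 2.26×10^-21 J = 0.0141 eV.

K ≈ 0.0141 eV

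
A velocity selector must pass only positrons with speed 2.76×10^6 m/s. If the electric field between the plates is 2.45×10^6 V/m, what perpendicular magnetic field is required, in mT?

qE = qvB ⇒ B = E/v = (2.45×10^6) / (2.76×10^6) = 0.888 T.

B ≈ 888 mT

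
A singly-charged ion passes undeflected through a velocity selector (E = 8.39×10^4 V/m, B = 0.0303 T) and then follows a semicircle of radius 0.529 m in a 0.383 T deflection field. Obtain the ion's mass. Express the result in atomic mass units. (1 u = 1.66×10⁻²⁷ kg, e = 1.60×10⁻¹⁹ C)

m ≈ 7.05 u

v = E/B₁ = 2.77×10^6 m/s.
From r = mv/(qB₂), m = qB₂r/v = (1×1.60×10^-19)(0.383)(0.529) / (2.77×10^6) = 1.17×10^-26 kg.
In atomic mass units: m = 1.17×10^-26 / 1.66×10^-27 = 7.05 u.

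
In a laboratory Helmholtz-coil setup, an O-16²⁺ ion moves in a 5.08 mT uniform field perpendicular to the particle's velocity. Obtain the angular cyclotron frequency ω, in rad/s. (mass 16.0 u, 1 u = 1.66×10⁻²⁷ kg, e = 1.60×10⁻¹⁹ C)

ω = qB/m = (2×1.60×10^-19)(5.08×10^-3) / (2.66×10^-26) = 6.12×10^4 rad/s.

ω ≈ 6.12×10^4 rad/s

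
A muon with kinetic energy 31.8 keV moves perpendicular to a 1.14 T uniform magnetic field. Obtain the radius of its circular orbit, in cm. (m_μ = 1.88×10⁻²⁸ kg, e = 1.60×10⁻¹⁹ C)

r ≈ 0.758 cm

Convert the energy: K = 31.8 keV = 5.09×10^-15 J.
v = √(2K/m) = √(2·5.09×10^-15/1.88×10^-28) = 7.36×10^6 m/s.
r = mv/(qB) = (1.88×10^-28)(7.36×10^6) / [(1×1.60×10^-19)(1.14)] = 7.58×10^-3 m.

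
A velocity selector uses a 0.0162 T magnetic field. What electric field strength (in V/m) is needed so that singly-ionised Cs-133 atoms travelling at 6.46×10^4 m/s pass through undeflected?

E ≈ 1050 V/m

qE = qvB ⇒ E = vB = (6.46×10^4)(0.0162) = 1050 V/m.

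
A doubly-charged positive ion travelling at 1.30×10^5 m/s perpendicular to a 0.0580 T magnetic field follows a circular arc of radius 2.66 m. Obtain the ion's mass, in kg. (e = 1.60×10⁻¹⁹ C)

m ≈ 3.80×10^-25 kg

qvB = mv²/r ⇒ m = qBr/v.
m = (2×1.60×10^-19)(0.0580)(2.66) / (1.30×10^5) = 3.80×10^-25 kg.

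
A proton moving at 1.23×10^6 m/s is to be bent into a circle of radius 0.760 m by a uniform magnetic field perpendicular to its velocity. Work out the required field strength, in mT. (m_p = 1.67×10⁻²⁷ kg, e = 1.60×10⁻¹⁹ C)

qvB = mv²/r gives B = mv/(qr).
B = (1.67×10^-27)(1.23×10^6) / [(1×1.60×10^-19)(0.760)] = 0.0169 T.

B ≈ 16.9 mT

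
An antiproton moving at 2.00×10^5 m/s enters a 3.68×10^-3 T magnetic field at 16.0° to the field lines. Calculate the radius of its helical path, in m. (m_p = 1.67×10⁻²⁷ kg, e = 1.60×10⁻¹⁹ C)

r ≈ 0.156 m

Only the perpendicular component v⊥ = v sin16.0° = 5.51×10^4 m/s is bent by the field.
r = m v⊥ /(qB) = (1.67×10^-27)(5.51×10^4) / [(1×1.60×10^-19)(3.68×10^-3)] = 0.156 m.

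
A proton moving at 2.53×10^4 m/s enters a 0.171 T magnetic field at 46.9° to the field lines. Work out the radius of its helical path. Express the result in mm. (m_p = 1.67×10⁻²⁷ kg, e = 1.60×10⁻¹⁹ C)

r ≈ 1.13 mm

Only the perpendicular component v⊥ = v sin46.9° = 1.85×10^4 m/s is bent by the field.
r = m v⊥ /(qB) = (1.67×10^-27)(1.85×10^4) / [(1×1.60×10^-19)(0.171)] = 1.13×10^-3 m.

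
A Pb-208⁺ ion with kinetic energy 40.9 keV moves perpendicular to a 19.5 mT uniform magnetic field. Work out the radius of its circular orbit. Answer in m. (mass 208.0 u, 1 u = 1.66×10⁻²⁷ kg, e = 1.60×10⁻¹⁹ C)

Convert the energy: K = 40.9 keV = 6.54×10^-15 J.
v = √(2K/m) = √(2·6.54×10^-15/3.45×10^-25) = 1.95×10^5 m/s.
r = mv/(qB) = (3.45×10^-25)(1.95×10^5) / [(1×1.60×10^-19)(0.0195)] = 21.5 m.

r ≈ 21.5 m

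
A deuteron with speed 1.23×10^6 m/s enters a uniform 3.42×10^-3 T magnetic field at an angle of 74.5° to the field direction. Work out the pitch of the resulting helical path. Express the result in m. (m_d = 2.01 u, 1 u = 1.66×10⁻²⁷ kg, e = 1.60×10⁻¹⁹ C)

The velocity component along B is v∥ = v cos74.5° = 3.29×10^5 m/s.
The cyclotron period T = 2πm/(qB) = 3.83×10^-5 s is set by m, q, B alone.
Pitch = v∥·T = (3.29×10^5)(3.83×10^-5) = 12.6 m.

pitch ≈ 12.6 m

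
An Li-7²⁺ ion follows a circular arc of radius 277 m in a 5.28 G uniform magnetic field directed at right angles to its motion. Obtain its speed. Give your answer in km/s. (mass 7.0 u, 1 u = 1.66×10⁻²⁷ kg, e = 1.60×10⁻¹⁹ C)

v ≈ 4030 km/s

From qvB = mv²/r, v = qBr/m.
v = (2×1.60×10^-19)(5.28×10^-4)(277) / (1.16×10^-26) = 4.03×10^6 m/s.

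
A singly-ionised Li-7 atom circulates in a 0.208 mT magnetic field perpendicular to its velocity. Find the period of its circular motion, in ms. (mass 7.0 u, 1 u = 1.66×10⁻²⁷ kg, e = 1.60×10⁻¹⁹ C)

T ≈ 2.19 ms

The cyclotron period is independent of speed: T = 2πm/(qB).
T = 2π(1.16×10^-26) / [(1×1.60×10^-19)(2.08×10^-4)] = 2.19×10^-3 s.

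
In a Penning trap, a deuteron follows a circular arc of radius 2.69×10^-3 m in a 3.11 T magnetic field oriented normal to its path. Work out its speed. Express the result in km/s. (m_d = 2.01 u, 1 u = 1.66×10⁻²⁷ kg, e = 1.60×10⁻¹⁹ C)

v ≈ 401 km/s

From qvB = mv²/r, v = qBr/m.
v = (1×1.60×10^-19)(3.11)(2.69×10^-3) / (3.34×10^-27) = 4.01×10^5 m/s.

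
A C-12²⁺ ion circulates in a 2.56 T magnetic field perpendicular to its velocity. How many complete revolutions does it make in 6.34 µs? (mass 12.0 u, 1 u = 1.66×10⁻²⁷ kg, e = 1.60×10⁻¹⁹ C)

N = 41

T = 2πm/(qB) = 2π(1.992×10^-26) / [(2×1.60×10^-19)(2.56)] = 1.5278×10^-7 s.
N = t/T = 6.34×10^-6 / 1.5278×10^-7 ≈ 41.50, so 41 complete revolutions.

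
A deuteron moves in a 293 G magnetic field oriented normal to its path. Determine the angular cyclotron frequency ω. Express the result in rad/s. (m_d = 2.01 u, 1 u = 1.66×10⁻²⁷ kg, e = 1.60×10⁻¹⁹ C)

ω = qB/m = (1×1.60×10^-19)(0.0293) / (3.34×10^-27) = 1.41×10^6 rad/s.

ω ≈ 1.41×10^6 rad/s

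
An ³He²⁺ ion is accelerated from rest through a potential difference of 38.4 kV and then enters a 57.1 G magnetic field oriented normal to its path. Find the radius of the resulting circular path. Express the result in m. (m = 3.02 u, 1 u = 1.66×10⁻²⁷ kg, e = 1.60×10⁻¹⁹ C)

The kinetic energy gained is K = qV = (2×1.60×10^-19)(3.84×10^4) = 1.23×10^-14 J.
v = √(2K/m) = 2.21×10^6 m/s.
r = mv/(qB) = (5.01×10^-27)(2.21×10^6) / [(2×1.60×10^-19)(5.71×10^-3)] = 6.07 m.

r ≈ 6.07 m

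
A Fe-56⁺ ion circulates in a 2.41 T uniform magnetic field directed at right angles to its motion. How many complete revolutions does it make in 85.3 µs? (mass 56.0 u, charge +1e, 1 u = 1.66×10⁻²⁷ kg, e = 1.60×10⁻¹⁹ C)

T = 2πm/(qB) = 2π(9.296×10^-26) / [(1×1.60×10^-19)(2.41)] = 1.5147×10^-6 s.
N = t/T = 8.53×10^-5 / 1.5147×10^-6 ≈ 56.31, so 56 complete revolutions.

N = 56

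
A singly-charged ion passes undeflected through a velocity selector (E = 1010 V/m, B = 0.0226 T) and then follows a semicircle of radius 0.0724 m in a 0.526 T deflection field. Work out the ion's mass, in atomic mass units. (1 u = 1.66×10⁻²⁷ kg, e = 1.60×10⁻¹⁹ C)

v = E/B₁ = 4.47×10^4 m/s.
From r = mv/(qB₂), m = qB₂r/v = (1×1.60×10^-19)(0.526)(0.0724) / (4.47×10^4) = 1.36×10^-25 kg.
In atomic mass units: m = 1.36×10^-25 / 1.66×10^-27 = 82.1 u.

m ≈ 82.1 u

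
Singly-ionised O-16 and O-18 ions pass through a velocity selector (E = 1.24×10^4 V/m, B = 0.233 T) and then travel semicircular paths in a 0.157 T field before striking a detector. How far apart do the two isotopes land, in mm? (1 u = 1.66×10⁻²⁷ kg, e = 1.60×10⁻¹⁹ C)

Both emerge at v = E/B₁ = 5.32×10^4 m/s.
r = mv/(qB₂), so r₁ = 0.05627 m and r₂ = 0.06330 m, giving Δr = 7.03×10^-3 m.
After a semicircle each ion lands a diameter 2r from the entry slit, so the separation is 2Δr = 0.0141 m.

Δd ≈ 14.1 mm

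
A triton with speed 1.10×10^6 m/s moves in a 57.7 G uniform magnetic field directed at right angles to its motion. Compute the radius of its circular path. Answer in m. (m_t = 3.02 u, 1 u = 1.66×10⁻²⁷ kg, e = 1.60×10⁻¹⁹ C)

The magnetic force provides the centripetal force: qvB = mv²/r, so r = mv/(qB).
r = (5.01×10^-27 kg)(1.10×10^6 m/s) / [(1×1.60×10^-19 C)(5.77×10^-3 T)] = 5.97 m.

r ≈ 5.97 m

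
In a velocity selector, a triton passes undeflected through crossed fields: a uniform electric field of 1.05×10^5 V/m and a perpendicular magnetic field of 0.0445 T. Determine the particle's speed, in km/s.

For zero net force, qE = qvB, so v = E/B.
v = (1.05×10^5) / (0.0445) = 2.36×10^6 m/s.

v ≈ 2360 km/s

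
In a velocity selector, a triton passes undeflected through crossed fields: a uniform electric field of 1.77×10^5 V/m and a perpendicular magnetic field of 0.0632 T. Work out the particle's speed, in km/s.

v ≈ 2800 km/s

For zero net force, qE = qvB, so v = E/B.
v = (1.77×10^5) / (0.0632) = 2.80×10^6 m/s.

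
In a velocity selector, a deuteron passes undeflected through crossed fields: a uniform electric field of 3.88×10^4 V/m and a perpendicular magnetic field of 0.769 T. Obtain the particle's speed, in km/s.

v ≈ 50.5 km/s

For zero net force, qE = qvB, so v = E/B.
v = (3.88×10^4) / (0.769) = 5.05×10^4 m/s.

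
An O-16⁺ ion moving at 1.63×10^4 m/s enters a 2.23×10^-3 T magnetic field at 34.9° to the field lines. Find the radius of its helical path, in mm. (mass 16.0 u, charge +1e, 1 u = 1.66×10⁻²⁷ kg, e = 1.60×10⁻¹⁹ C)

r ≈ 694 mm

Only the perpendicular component v⊥ = v sin34.9° = 9330 m/s is bent by the field.
r = m v⊥ /(qB) = (2.66×10^-26)(9330) / [(1×1.60×10^-19)(2.23×10^-3)] = 0.694 m.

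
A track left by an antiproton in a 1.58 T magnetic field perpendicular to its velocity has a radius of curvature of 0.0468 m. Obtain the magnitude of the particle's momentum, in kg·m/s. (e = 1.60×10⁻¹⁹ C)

p ≈ 1.18×10^-20 kg·m/s

Since qvB = mv²/r, the momentum p = mv = qBr.
p = (1×1.60×10^-19)(1.58)(0.0468) = 1.18×10^-20 kg·m/s.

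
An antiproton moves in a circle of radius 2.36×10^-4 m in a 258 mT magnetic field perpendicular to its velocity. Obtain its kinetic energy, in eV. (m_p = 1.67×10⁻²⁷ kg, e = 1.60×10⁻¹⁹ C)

v = qBr/m = (1×1.60×10^-19)(0.258)(2.36×10^-4) / (1.67×10^-27) = 5830 m/s.
K = ½mv² = 0.5·(1.67×10^-27)·(5830)² = 2.84×10^-20 J = 0.178 eV.

K ≈ 0.178 eV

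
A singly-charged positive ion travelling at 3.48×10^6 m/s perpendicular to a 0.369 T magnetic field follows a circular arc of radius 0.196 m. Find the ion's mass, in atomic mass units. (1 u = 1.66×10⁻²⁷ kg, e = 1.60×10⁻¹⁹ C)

qvB = mv²/r ⇒ m = qBr/v.
m = (1×1.60×10^-19)(0.369)(0.196) / (3.48×10^6) = 3.33×10^-27 kg = 2.00 u.

m ≈ 2.00 u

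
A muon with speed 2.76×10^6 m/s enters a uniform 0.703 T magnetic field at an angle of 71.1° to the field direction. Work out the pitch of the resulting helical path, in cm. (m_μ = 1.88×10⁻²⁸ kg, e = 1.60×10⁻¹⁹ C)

The velocity component along B is v∥ = v cos71.1° = 8.94×10^5 m/s.
The cyclotron period T = 2πm/(qB) = 1.05×10^-8 s is set by m, q, B alone.
Pitch = v∥·T = (8.94×10^5)(1.05×10^-8) = 9.39×10^-3 m.

pitch ≈ 0.939 cm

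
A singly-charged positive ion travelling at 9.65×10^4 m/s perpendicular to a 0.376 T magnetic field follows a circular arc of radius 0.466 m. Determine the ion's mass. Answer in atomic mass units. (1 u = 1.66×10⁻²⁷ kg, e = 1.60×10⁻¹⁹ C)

m ≈ 175 u

qvB = mv²/r ⇒ m = qBr/v.
m = (1×1.60×10^-19)(0.376)(0.466) / (9.65×10^4) = 2.91×10^-25 kg = 175 u.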